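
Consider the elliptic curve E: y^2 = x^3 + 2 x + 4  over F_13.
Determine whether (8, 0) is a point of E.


Check whether y^2 = x^3 + 2 x + 4 (mod 13) for (x, y) = (8, 0).
LHS: y^2 = 0^2 mod 13 = 0
RHS: x^3 + 2 x + 4 = 8^3 + 2*8 + 4 mod 13 = 12
LHS != RHS

No, not on the curve


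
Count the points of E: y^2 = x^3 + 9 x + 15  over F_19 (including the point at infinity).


For each x in F_19, count y with y^2 = x^3 + 9 x + 15 mod 19:
  x = 1: RHS = 6, y in [5, 14]  -> 2 point(s)
  x = 4: RHS = 1, y in [1, 18]  -> 2 point(s)
  x = 6: RHS = 0, y in [0]  -> 1 point(s)
  x = 11: RHS = 1, y in [1, 18]  -> 2 point(s)
  x = 13: RHS = 11, y in [7, 12]  -> 2 point(s)
  x = 14: RHS = 16, y in [4, 15]  -> 2 point(s)
  x = 18: RHS = 5, y in [9, 10]  -> 2 point(s)
Affine points: 13. Add the point at infinity: total = 14.

#E(F_19) = 14


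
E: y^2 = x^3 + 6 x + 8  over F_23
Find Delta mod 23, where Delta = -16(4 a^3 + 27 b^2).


4 a^3 + 27 b^2 = 4*6^3 + 27*8^2 = 864 + 1728 = 2592
Delta = -16 * (2592) = -41472
Delta mod 23 = 20

Delta = 20 (mod 23)


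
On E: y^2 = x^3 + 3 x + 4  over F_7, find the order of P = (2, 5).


Compute successive multiples of P until we hit O:
  1P = (2, 5)
  2P = (0, 5)
  3P = (5, 2)
  4P = (1, 1)
  5P = (6, 0)
  6P = (1, 6)
  7P = (5, 5)
  8P = (0, 2)
  ... (continuing to 10P)
  10P = O

ord(P) = 10


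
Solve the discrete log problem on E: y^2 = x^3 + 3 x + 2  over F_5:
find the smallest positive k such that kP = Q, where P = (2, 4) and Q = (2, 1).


Enumerate multiples of P until we hit Q = (2, 1):
  1P = (2, 4)
  2P = (1, 1)
  3P = (1, 4)
  4P = (2, 1)
Match found at i = 4.

k = 4


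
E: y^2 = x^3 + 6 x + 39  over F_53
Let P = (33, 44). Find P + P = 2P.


Doubling: s = (3 x1^2 + a) / (2 y1)
s = (3*33^2 + 6) / (2*44) mod 53 = 39
x3 = s^2 - 2 x1 mod 53 = 39^2 - 2*33 = 24
y3 = s (x1 - x3) - y1 mod 53 = 39 * (33 - 24) - 44 = 42

2P = (24, 42)


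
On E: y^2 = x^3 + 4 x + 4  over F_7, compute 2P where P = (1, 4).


k = 2 = 10_2 (binary, LSB first: 01)
Double-and-add from P = (1, 4):
  bit 0 = 0: acc unchanged = O
  bit 1 = 1: acc = O + (5, 3) = (5, 3)

2P = (5, 3)


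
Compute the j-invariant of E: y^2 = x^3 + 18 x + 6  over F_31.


Delta = -16(4 a^3 + 27 b^2) mod 31 = 2
-1728 * (4 a)^3 = -1728 * (4*18)^3 mod 31 = 2
j = 2 * 2^(-1) mod 31 = 1

j = 1 (mod 31)


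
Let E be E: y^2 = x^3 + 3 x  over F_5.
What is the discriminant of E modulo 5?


4 a^3 + 27 b^2 = 4*3^3 + 27*0^2 = 108 + 0 = 108
Delta = -16 * (108) = -1728
Delta mod 5 = 2

Delta = 2 (mod 5)


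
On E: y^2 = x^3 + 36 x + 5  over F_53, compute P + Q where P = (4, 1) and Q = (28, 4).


P != Q, so use the chord formula.
s = (y2 - y1) / (x2 - x1) = (3) / (24) mod 53 = 20
x3 = s^2 - x1 - x2 mod 53 = 20^2 - 4 - 28 = 50
y3 = s (x1 - x3) - y1 mod 53 = 20 * (4 - 50) - 1 = 33

P + Q = (50, 33)


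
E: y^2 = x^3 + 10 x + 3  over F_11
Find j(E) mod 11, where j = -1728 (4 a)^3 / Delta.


Delta = -16(4 a^3 + 27 b^2) mod 11 = 4
-1728 * (4 a)^3 = -1728 * (4*10)^3 mod 11 = 9
j = 9 * 4^(-1) mod 11 = 5

j = 5 (mod 11)


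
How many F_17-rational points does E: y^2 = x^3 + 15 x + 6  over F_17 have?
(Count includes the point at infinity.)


For each x in F_17, count y with y^2 = x^3 + 15 x + 6 mod 17:
  x = 5: RHS = 2, y in [6, 11]  -> 2 point(s)
  x = 8: RHS = 9, y in [3, 14]  -> 2 point(s)
  x = 10: RHS = 0, y in [0]  -> 1 point(s)
  x = 13: RHS = 1, y in [1, 16]  -> 2 point(s)
  x = 14: RHS = 2, y in [6, 11]  -> 2 point(s)
  x = 15: RHS = 2, y in [6, 11]  -> 2 point(s)
Affine points: 11. Add the point at infinity: total = 12.

#E(F_17) = 12


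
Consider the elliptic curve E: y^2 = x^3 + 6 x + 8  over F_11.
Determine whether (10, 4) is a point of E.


Check whether y^2 = x^3 + 6 x + 8 (mod 11) for (x, y) = (10, 4).
LHS: y^2 = 4^2 mod 11 = 5
RHS: x^3 + 6 x + 8 = 10^3 + 6*10 + 8 mod 11 = 1
LHS != RHS

No, not on the curve


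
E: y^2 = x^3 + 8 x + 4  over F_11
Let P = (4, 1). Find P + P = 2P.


Doubling: s = (3 x1^2 + a) / (2 y1)
s = (3*4^2 + 8) / (2*1) mod 11 = 6
x3 = s^2 - 2 x1 mod 11 = 6^2 - 2*4 = 6
y3 = s (x1 - x3) - y1 mod 11 = 6 * (4 - 6) - 1 = 9

2P = (6, 9)


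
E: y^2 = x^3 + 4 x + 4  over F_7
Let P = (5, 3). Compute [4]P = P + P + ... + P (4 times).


k = 4 = 100_2 (binary, LSB first: 001)
Double-and-add from P = (5, 3):
  bit 0 = 0: acc unchanged = O
  bit 1 = 0: acc unchanged = O
  bit 2 = 1: acc = O + (5, 4) = (5, 4)

4P = (5, 4)


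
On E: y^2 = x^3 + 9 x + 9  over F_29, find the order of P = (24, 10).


Compute successive multiples of P until we hit O:
  1P = (24, 10)
  2P = (23, 0)
  3P = (24, 19)
  4P = O

ord(P) = 4


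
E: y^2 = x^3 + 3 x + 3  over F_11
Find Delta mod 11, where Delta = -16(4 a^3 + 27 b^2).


4 a^3 + 27 b^2 = 4*3^3 + 27*3^2 = 108 + 243 = 351
Delta = -16 * (351) = -5616
Delta mod 11 = 5

Delta = 5 (mod 11)


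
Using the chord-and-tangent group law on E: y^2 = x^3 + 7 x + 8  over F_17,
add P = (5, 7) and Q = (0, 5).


P != Q, so use the chord formula.
s = (y2 - y1) / (x2 - x1) = (15) / (12) mod 17 = 14
x3 = s^2 - x1 - x2 mod 17 = 14^2 - 5 - 0 = 4
y3 = s (x1 - x3) - y1 mod 17 = 14 * (5 - 4) - 7 = 7

P + Q = (4, 7)


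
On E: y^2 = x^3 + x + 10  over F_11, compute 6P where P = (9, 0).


k = 6 = 110_2 (binary, LSB first: 011)
Double-and-add from P = (9, 0):
  bit 0 = 0: acc unchanged = O
  bit 1 = 1: acc = O + O = O
  bit 2 = 1: acc = O + O = O

6P = O


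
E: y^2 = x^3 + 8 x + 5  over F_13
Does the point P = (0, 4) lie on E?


Check whether y^2 = x^3 + 8 x + 5 (mod 13) for (x, y) = (0, 4).
LHS: y^2 = 4^2 mod 13 = 3
RHS: x^3 + 8 x + 5 = 0^3 + 8*0 + 5 mod 13 = 5
LHS != RHS

No, not on the curve


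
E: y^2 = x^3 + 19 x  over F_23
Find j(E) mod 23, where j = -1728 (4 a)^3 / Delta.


Delta = -16(4 a^3 + 27 b^2) mod 23 = 2
-1728 * (4 a)^3 = -1728 * (4*19)^3 mod 23 = 6
j = 6 * 2^(-1) mod 23 = 3

j = 3 (mod 23)


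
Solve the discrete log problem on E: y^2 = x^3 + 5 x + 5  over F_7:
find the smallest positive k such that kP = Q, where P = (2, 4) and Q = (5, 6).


Enumerate multiples of P until we hit Q = (5, 6):
  1P = (2, 4)
  2P = (5, 1)
  3P = (1, 2)
  4P = (1, 5)
  5P = (5, 6)
Match found at i = 5.

k = 5


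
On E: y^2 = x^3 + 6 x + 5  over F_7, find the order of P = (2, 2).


Compute successive multiples of P until we hit O:
  1P = (2, 2)
  2P = (4, 3)
  3P = (3, 1)
  4P = (3, 6)
  5P = (4, 4)
  6P = (2, 5)
  7P = O

ord(P) = 7


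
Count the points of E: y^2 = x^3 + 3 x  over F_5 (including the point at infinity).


For each x in F_5, count y with y^2 = x^3 + 3 x + 0 mod 5:
  x = 0: RHS = 0, y in [0]  -> 1 point(s)
  x = 1: RHS = 4, y in [2, 3]  -> 2 point(s)
  x = 2: RHS = 4, y in [2, 3]  -> 2 point(s)
  x = 3: RHS = 1, y in [1, 4]  -> 2 point(s)
  x = 4: RHS = 1, y in [1, 4]  -> 2 point(s)
Affine points: 9. Add the point at infinity: total = 10.

#E(F_5) = 10


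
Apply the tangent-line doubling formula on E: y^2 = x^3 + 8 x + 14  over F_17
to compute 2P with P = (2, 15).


Doubling: s = (3 x1^2 + a) / (2 y1)
s = (3*2^2 + 8) / (2*15) mod 17 = 12
x3 = s^2 - 2 x1 mod 17 = 12^2 - 2*2 = 4
y3 = s (x1 - x3) - y1 mod 17 = 12 * (2 - 4) - 15 = 12

2P = (4, 12)


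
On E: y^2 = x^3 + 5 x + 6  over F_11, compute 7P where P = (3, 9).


k = 7 = 111_2 (binary, LSB first: 111)
Double-and-add from P = (3, 9):
  bit 0 = 1: acc = O + (3, 9) = (3, 9)
  bit 1 = 1: acc = (3, 9) + (3, 2) = O
  bit 2 = 1: acc = O + (3, 9) = (3, 9)

7P = (3, 9)


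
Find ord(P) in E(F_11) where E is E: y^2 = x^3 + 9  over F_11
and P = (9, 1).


Compute successive multiples of P until we hit O:
  1P = (9, 1)
  2P = (7, 0)
  3P = (9, 10)
  4P = O

ord(P) = 4


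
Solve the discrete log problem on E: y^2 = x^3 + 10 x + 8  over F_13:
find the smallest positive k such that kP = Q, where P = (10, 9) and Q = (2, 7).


Enumerate multiples of P until we hit Q = (2, 7):
  1P = (10, 9)
  2P = (2, 6)
  3P = (5, 1)
  4P = (12, 6)
  5P = (3, 0)
  6P = (12, 7)
  7P = (5, 12)
  8P = (2, 7)
Match found at i = 8.

k = 8


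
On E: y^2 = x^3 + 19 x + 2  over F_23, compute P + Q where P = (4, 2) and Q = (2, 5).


P != Q, so use the chord formula.
s = (y2 - y1) / (x2 - x1) = (3) / (21) mod 23 = 10
x3 = s^2 - x1 - x2 mod 23 = 10^2 - 4 - 2 = 2
y3 = s (x1 - x3) - y1 mod 23 = 10 * (4 - 2) - 2 = 18

P + Q = (2, 18)


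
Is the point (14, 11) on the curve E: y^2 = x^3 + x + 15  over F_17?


Check whether y^2 = x^3 + 1 x + 15 (mod 17) for (x, y) = (14, 11).
LHS: y^2 = 11^2 mod 17 = 2
RHS: x^3 + 1 x + 15 = 14^3 + 1*14 + 15 mod 17 = 2
LHS = RHS

Yes, on the curve


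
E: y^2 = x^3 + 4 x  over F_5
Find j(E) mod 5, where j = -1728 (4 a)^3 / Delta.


Delta = -16(4 a^3 + 27 b^2) mod 5 = 4
-1728 * (4 a)^3 = -1728 * (4*4)^3 mod 5 = 2
j = 2 * 4^(-1) mod 5 = 3

j = 3 (mod 5)


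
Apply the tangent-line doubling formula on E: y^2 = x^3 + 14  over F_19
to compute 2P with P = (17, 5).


Doubling: s = (3 x1^2 + a) / (2 y1)
s = (3*17^2 + 0) / (2*5) mod 19 = 5
x3 = s^2 - 2 x1 mod 19 = 5^2 - 2*17 = 10
y3 = s (x1 - x3) - y1 mod 19 = 5 * (17 - 10) - 5 = 11

2P = (10, 11)


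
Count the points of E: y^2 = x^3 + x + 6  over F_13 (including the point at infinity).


For each x in F_13, count y with y^2 = x^3 + 1 x + 6 mod 13:
  x = 2: RHS = 3, y in [4, 9]  -> 2 point(s)
  x = 3: RHS = 10, y in [6, 7]  -> 2 point(s)
  x = 4: RHS = 9, y in [3, 10]  -> 2 point(s)
  x = 9: RHS = 3, y in [4, 9]  -> 2 point(s)
  x = 11: RHS = 9, y in [3, 10]  -> 2 point(s)
  x = 12: RHS = 4, y in [2, 11]  -> 2 point(s)
Affine points: 12. Add the point at infinity: total = 13.

#E(F_13) = 13


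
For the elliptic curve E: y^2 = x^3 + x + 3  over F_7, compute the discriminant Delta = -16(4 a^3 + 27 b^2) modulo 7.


4 a^3 + 27 b^2 = 4*1^3 + 27*3^2 = 4 + 243 = 247
Delta = -16 * (247) = -3952
Delta mod 7 = 3

Delta = 3 (mod 7)


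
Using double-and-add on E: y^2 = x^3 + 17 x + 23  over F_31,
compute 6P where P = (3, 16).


k = 6 = 110_2 (binary, LSB first: 011)
Double-and-add from P = (3, 16):
  bit 0 = 0: acc unchanged = O
  bit 1 = 1: acc = O + (8, 12) = (8, 12)
  bit 2 = 1: acc = (8, 12) + (22, 3) = (6, 0)

6P = (6, 0)


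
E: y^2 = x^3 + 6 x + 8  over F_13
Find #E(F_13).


For each x in F_13, count y with y^2 = x^3 + 6 x + 8 mod 13:
  x = 3: RHS = 1, y in [1, 12]  -> 2 point(s)
  x = 6: RHS = 0, y in [0]  -> 1 point(s)
  x = 7: RHS = 3, y in [4, 9]  -> 2 point(s)
  x = 8: RHS = 9, y in [3, 10]  -> 2 point(s)
  x = 11: RHS = 1, y in [1, 12]  -> 2 point(s)
  x = 12: RHS = 1, y in [1, 12]  -> 2 point(s)
Affine points: 11. Add the point at infinity: total = 12.

#E(F_13) = 12


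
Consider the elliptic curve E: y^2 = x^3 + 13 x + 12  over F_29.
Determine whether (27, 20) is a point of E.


Check whether y^2 = x^3 + 13 x + 12 (mod 29) for (x, y) = (27, 20).
LHS: y^2 = 20^2 mod 29 = 23
RHS: x^3 + 13 x + 12 = 27^3 + 13*27 + 12 mod 29 = 7
LHS != RHS

No, not on the curve


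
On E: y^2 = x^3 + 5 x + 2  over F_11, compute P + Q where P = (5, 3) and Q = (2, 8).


P != Q, so use the chord formula.
s = (y2 - y1) / (x2 - x1) = (5) / (8) mod 11 = 2
x3 = s^2 - x1 - x2 mod 11 = 2^2 - 5 - 2 = 8
y3 = s (x1 - x3) - y1 mod 11 = 2 * (5 - 8) - 3 = 2

P + Q = (8, 2)


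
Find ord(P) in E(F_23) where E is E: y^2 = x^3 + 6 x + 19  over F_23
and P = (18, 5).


Compute successive multiples of P until we hit O:
  1P = (18, 5)
  2P = (5, 6)
  3P = (3, 8)
  4P = (14, 8)
  5P = (16, 5)
  6P = (12, 18)
  7P = (6, 15)
  8P = (8, 2)
  ... (continuing to 28P)
  28P = O

ord(P) = 28


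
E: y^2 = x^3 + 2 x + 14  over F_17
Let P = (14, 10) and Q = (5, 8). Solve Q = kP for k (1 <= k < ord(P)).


Enumerate multiples of P until we hit Q = (5, 8):
  1P = (14, 10)
  2P = (5, 9)
  3P = (2, 14)
  4P = (3, 9)
  5P = (9, 9)
  6P = (9, 8)
  7P = (3, 8)
  8P = (2, 3)
  9P = (5, 8)
Match found at i = 9.

k = 9


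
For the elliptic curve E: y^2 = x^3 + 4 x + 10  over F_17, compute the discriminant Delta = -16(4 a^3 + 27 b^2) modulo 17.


4 a^3 + 27 b^2 = 4*4^3 + 27*10^2 = 256 + 2700 = 2956
Delta = -16 * (2956) = -47296
Delta mod 17 = 15

Delta = 15 (mod 17)


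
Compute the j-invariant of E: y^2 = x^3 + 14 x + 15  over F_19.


Delta = -16(4 a^3 + 27 b^2) mod 19 = 5
-1728 * (4 a)^3 = -1728 * (4*14)^3 mod 19 = 18
j = 18 * 5^(-1) mod 19 = 15

j = 15 (mod 19)


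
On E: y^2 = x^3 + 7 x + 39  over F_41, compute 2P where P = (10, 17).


Doubling: s = (3 x1^2 + a) / (2 y1)
s = (3*10^2 + 7) / (2*17) mod 41 = 3
x3 = s^2 - 2 x1 mod 41 = 3^2 - 2*10 = 30
y3 = s (x1 - x3) - y1 mod 41 = 3 * (10 - 30) - 17 = 5

2P = (30, 5)


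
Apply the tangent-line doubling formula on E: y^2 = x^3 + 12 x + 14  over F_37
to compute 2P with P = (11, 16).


Doubling: s = (3 x1^2 + a) / (2 y1)
s = (3*11^2 + 12) / (2*16) mod 37 = 36
x3 = s^2 - 2 x1 mod 37 = 36^2 - 2*11 = 16
y3 = s (x1 - x3) - y1 mod 37 = 36 * (11 - 16) - 16 = 26

2P = (16, 26)


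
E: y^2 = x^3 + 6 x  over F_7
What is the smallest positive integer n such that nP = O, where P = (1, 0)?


Compute successive multiples of P until we hit O:
  1P = (1, 0)
  2P = O

ord(P) = 2


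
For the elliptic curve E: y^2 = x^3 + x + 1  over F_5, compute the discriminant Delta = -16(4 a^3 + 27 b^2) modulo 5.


4 a^3 + 27 b^2 = 4*1^3 + 27*1^2 = 4 + 27 = 31
Delta = -16 * (31) = -496
Delta mod 5 = 4

Delta = 4 (mod 5)


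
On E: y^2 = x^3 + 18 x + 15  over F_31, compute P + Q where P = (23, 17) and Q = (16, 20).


P != Q, so use the chord formula.
s = (y2 - y1) / (x2 - x1) = (3) / (24) mod 31 = 4
x3 = s^2 - x1 - x2 mod 31 = 4^2 - 23 - 16 = 8
y3 = s (x1 - x3) - y1 mod 31 = 4 * (23 - 8) - 17 = 12

P + Q = (8, 12)


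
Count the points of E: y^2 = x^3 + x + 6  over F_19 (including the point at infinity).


For each x in F_19, count y with y^2 = x^3 + 1 x + 6 mod 19:
  x = 0: RHS = 6, y in [5, 14]  -> 2 point(s)
  x = 2: RHS = 16, y in [4, 15]  -> 2 point(s)
  x = 3: RHS = 17, y in [6, 13]  -> 2 point(s)
  x = 4: RHS = 17, y in [6, 13]  -> 2 point(s)
  x = 6: RHS = 0, y in [0]  -> 1 point(s)
  x = 10: RHS = 9, y in [3, 16]  -> 2 point(s)
  x = 12: RHS = 17, y in [6, 13]  -> 2 point(s)
  x = 14: RHS = 9, y in [3, 16]  -> 2 point(s)
  x = 18: RHS = 4, y in [2, 17]  -> 2 point(s)
Affine points: 17. Add the point at infinity: total = 18.

#E(F_19) = 18


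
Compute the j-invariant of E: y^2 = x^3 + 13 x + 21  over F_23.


Delta = -16(4 a^3 + 27 b^2) mod 23 = 11
-1728 * (4 a)^3 = -1728 * (4*13)^3 mod 23 = 19
j = 19 * 11^(-1) mod 23 = 8

j = 8 (mod 23)


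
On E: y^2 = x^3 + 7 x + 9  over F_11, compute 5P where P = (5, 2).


k = 5 = 101_2 (binary, LSB first: 101)
Double-and-add from P = (5, 2):
  bit 0 = 1: acc = O + (5, 2) = (5, 2)
  bit 1 = 0: acc unchanged = (5, 2)
  bit 2 = 1: acc = (5, 2) + (2, 8) = (8, 4)

5P = (8, 4)


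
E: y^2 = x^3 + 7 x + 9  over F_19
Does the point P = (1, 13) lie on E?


Check whether y^2 = x^3 + 7 x + 9 (mod 19) for (x, y) = (1, 13).
LHS: y^2 = 13^2 mod 19 = 17
RHS: x^3 + 7 x + 9 = 1^3 + 7*1 + 9 mod 19 = 17
LHS = RHS

Yes, on the curve


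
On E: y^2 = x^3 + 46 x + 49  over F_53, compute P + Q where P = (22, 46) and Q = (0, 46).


P != Q, so use the chord formula.
s = (y2 - y1) / (x2 - x1) = (0) / (31) mod 53 = 0
x3 = s^2 - x1 - x2 mod 53 = 0^2 - 22 - 0 = 31
y3 = s (x1 - x3) - y1 mod 53 = 0 * (22 - 31) - 46 = 7

P + Q = (31, 7)


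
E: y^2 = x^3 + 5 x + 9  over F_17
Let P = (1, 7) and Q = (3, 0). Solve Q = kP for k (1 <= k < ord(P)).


Enumerate multiples of P until we hit Q = (3, 0):
  1P = (1, 7)
  2P = (7, 9)
  3P = (11, 1)
  4P = (4, 5)
  5P = (3, 0)
Match found at i = 5.

k = 5


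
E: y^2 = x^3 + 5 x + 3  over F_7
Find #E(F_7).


For each x in F_7, count y with y^2 = x^3 + 5 x + 3 mod 7:
  x = 1: RHS = 2, y in [3, 4]  -> 2 point(s)
  x = 2: RHS = 0, y in [0]  -> 1 point(s)
  x = 6: RHS = 4, y in [2, 5]  -> 2 point(s)
Affine points: 5. Add the point at infinity: total = 6.

#E(F_7) = 6


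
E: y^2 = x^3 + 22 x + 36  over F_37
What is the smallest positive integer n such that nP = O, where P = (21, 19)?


Compute successive multiples of P until we hit O:
  1P = (21, 19)
  2P = (16, 9)
  3P = (4, 15)
  4P = (15, 2)
  5P = (8, 24)
  6P = (18, 14)
  7P = (9, 1)
  8P = (0, 31)
  ... (continuing to 32P)
  32P = O

ord(P) = 32


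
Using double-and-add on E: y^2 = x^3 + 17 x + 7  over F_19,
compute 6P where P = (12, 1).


k = 6 = 110_2 (binary, LSB first: 011)
Double-and-add from P = (12, 1):
  bit 0 = 0: acc unchanged = O
  bit 1 = 1: acc = O + (12, 18) = (12, 18)
  bit 2 = 1: acc = (12, 18) + (12, 1) = O

6P = O


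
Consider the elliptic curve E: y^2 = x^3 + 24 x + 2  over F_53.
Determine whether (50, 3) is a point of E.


Check whether y^2 = x^3 + 24 x + 2 (mod 53) for (x, y) = (50, 3).
LHS: y^2 = 3^2 mod 53 = 9
RHS: x^3 + 24 x + 2 = 50^3 + 24*50 + 2 mod 53 = 9
LHS = RHS

Yes, on the curve


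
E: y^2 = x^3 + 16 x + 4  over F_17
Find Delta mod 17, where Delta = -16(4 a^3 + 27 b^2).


4 a^3 + 27 b^2 = 4*16^3 + 27*4^2 = 16384 + 432 = 16816
Delta = -16 * (16816) = -269056
Delta mod 17 = 3

Delta = 3 (mod 17)


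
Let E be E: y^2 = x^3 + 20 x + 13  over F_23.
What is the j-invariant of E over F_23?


Delta = -16(4 a^3 + 27 b^2) mod 23 = 20
-1728 * (4 a)^3 = -1728 * (4*20)^3 mod 23 = 9
j = 9 * 20^(-1) mod 23 = 20

j = 20 (mod 23)


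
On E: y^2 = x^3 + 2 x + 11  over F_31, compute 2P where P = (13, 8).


Doubling: s = (3 x1^2 + a) / (2 y1)
s = (3*13^2 + 2) / (2*8) mod 31 = 26
x3 = s^2 - 2 x1 mod 31 = 26^2 - 2*13 = 30
y3 = s (x1 - x3) - y1 mod 31 = 26 * (13 - 30) - 8 = 15

2P = (30, 15)


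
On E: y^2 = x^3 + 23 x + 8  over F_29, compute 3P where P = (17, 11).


k = 3 = 11_2 (binary, LSB first: 11)
Double-and-add from P = (17, 11):
  bit 0 = 1: acc = O + (17, 11) = (17, 11)
  bit 1 = 1: acc = (17, 11) + (15, 4) = (2, 27)

3P = (2, 27)


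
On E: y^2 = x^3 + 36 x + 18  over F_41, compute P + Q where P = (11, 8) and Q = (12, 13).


P != Q, so use the chord formula.
s = (y2 - y1) / (x2 - x1) = (5) / (1) mod 41 = 5
x3 = s^2 - x1 - x2 mod 41 = 5^2 - 11 - 12 = 2
y3 = s (x1 - x3) - y1 mod 41 = 5 * (11 - 2) - 8 = 37

P + Q = (2, 37)


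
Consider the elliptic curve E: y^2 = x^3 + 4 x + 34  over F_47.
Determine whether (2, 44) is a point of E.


Check whether y^2 = x^3 + 4 x + 34 (mod 47) for (x, y) = (2, 44).
LHS: y^2 = 44^2 mod 47 = 9
RHS: x^3 + 4 x + 34 = 2^3 + 4*2 + 34 mod 47 = 3
LHS != RHS

No, not on the curve


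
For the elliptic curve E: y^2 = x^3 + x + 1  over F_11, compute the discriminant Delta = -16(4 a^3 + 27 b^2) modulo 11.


4 a^3 + 27 b^2 = 4*1^3 + 27*1^2 = 4 + 27 = 31
Delta = -16 * (31) = -496
Delta mod 11 = 10

Delta = 10 (mod 11)


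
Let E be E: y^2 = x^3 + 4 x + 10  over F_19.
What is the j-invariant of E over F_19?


Delta = -16(4 a^3 + 27 b^2) mod 19 = 14
-1728 * (4 a)^3 = -1728 * (4*4)^3 mod 19 = 11
j = 11 * 14^(-1) mod 19 = 13

j = 13 (mod 19)


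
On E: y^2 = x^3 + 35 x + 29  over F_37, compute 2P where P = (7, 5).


Doubling: s = (3 x1^2 + a) / (2 y1)
s = (3*7^2 + 35) / (2*5) mod 37 = 33
x3 = s^2 - 2 x1 mod 37 = 33^2 - 2*7 = 2
y3 = s (x1 - x3) - y1 mod 37 = 33 * (7 - 2) - 5 = 12

2P = (2, 12)


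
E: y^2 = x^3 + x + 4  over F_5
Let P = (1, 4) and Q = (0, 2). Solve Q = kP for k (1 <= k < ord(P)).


Enumerate multiples of P until we hit Q = (0, 2):
  1P = (1, 4)
  2P = (2, 3)
  3P = (3, 3)
  4P = (0, 3)
  5P = (0, 2)
Match found at i = 5.

k = 5


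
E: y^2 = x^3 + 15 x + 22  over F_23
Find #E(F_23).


For each x in F_23, count y with y^2 = x^3 + 15 x + 22 mod 23:
  x = 3: RHS = 2, y in [5, 18]  -> 2 point(s)
  x = 4: RHS = 8, y in [10, 13]  -> 2 point(s)
  x = 6: RHS = 6, y in [11, 12]  -> 2 point(s)
  x = 9: RHS = 12, y in [9, 14]  -> 2 point(s)
  x = 11: RHS = 0, y in [0]  -> 1 point(s)
  x = 14: RHS = 9, y in [3, 20]  -> 2 point(s)
  x = 18: RHS = 6, y in [11, 12]  -> 2 point(s)
  x = 19: RHS = 13, y in [6, 17]  -> 2 point(s)
  x = 22: RHS = 6, y in [11, 12]  -> 2 point(s)
Affine points: 17. Add the point at infinity: total = 18.

#E(F_23) = 18


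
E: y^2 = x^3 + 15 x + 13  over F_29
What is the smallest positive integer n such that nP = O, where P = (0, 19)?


Compute successive multiples of P until we hit O:
  1P = (0, 19)
  2P = (6, 0)
  3P = (0, 10)
  4P = O

ord(P) = 4


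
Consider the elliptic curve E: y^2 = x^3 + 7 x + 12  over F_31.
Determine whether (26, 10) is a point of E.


Check whether y^2 = x^3 + 7 x + 12 (mod 31) for (x, y) = (26, 10).
LHS: y^2 = 10^2 mod 31 = 7
RHS: x^3 + 7 x + 12 = 26^3 + 7*26 + 12 mod 31 = 7
LHS = RHS

Yes, on the curve


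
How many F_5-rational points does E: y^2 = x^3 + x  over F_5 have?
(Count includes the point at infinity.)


For each x in F_5, count y with y^2 = x^3 + 1 x + 0 mod 5:
  x = 0: RHS = 0, y in [0]  -> 1 point(s)
  x = 2: RHS = 0, y in [0]  -> 1 point(s)
  x = 3: RHS = 0, y in [0]  -> 1 point(s)
Affine points: 3. Add the point at infinity: total = 4.

#E(F_5) = 4


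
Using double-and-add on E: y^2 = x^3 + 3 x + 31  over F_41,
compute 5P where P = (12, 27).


k = 5 = 101_2 (binary, LSB first: 101)
Double-and-add from P = (12, 27):
  bit 0 = 1: acc = O + (12, 27) = (12, 27)
  bit 1 = 0: acc unchanged = (12, 27)
  bit 2 = 1: acc = (12, 27) + (4, 5) = (30, 26)

5P = (30, 26)


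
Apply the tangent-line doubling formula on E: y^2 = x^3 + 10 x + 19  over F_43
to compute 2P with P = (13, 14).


Doubling: s = (3 x1^2 + a) / (2 y1)
s = (3*13^2 + 10) / (2*14) mod 43 = 20
x3 = s^2 - 2 x1 mod 43 = 20^2 - 2*13 = 30
y3 = s (x1 - x3) - y1 mod 43 = 20 * (13 - 30) - 14 = 33

2P = (30, 33)


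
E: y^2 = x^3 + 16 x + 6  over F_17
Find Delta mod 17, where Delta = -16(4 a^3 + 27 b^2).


4 a^3 + 27 b^2 = 4*16^3 + 27*6^2 = 16384 + 972 = 17356
Delta = -16 * (17356) = -277696
Delta mod 17 = 16

Delta = 16 (mod 17)


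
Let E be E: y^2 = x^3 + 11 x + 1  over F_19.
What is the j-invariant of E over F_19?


Delta = -16(4 a^3 + 27 b^2) mod 19 = 17
-1728 * (4 a)^3 = -1728 * (4*11)^3 mod 19 = 7
j = 7 * 17^(-1) mod 19 = 6

j = 6 (mod 19)


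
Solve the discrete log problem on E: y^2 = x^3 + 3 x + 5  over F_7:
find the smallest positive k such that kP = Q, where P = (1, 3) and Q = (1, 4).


Enumerate multiples of P until we hit Q = (1, 4):
  1P = (1, 3)
  2P = (6, 6)
  3P = (4, 5)
  4P = (4, 2)
  5P = (6, 1)
  6P = (1, 4)
Match found at i = 6.

k = 6


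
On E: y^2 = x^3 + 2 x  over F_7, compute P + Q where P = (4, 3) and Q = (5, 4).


P != Q, so use the chord formula.
s = (y2 - y1) / (x2 - x1) = (1) / (1) mod 7 = 1
x3 = s^2 - x1 - x2 mod 7 = 1^2 - 4 - 5 = 6
y3 = s (x1 - x3) - y1 mod 7 = 1 * (4 - 6) - 3 = 2

P + Q = (6, 2)


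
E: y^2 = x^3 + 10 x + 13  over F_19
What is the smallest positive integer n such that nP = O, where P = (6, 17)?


Compute successive multiples of P until we hit O:
  1P = (6, 17)
  2P = (8, 4)
  3P = (14, 16)
  4P = (10, 12)
  5P = (1, 10)
  6P = (17, 17)
  7P = (15, 2)
  8P = (5, 13)
  ... (continuing to 17P)
  17P = O

ord(P) = 17


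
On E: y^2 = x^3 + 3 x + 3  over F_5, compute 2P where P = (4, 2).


Doubling: s = (3 x1^2 + a) / (2 y1)
s = (3*4^2 + 3) / (2*2) mod 5 = 4
x3 = s^2 - 2 x1 mod 5 = 4^2 - 2*4 = 3
y3 = s (x1 - x3) - y1 mod 5 = 4 * (4 - 3) - 2 = 2

2P = (3, 2)


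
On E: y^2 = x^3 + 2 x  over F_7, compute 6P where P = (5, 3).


k = 6 = 110_2 (binary, LSB first: 011)
Double-and-add from P = (5, 3):
  bit 0 = 0: acc unchanged = O
  bit 1 = 1: acc = O + (4, 4) = (4, 4)
  bit 2 = 1: acc = (4, 4) + (0, 0) = (4, 3)

6P = (4, 3)


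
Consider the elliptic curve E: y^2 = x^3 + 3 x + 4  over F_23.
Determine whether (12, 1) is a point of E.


Check whether y^2 = x^3 + 3 x + 4 (mod 23) for (x, y) = (12, 1).
LHS: y^2 = 1^2 mod 23 = 1
RHS: x^3 + 3 x + 4 = 12^3 + 3*12 + 4 mod 23 = 20
LHS != RHS

No, not on the curve


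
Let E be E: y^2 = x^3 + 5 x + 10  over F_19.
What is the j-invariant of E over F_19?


Delta = -16(4 a^3 + 27 b^2) mod 19 = 5
-1728 * (4 a)^3 = -1728 * (4*5)^3 mod 19 = 1
j = 1 * 5^(-1) mod 19 = 4

j = 4 (mod 19)


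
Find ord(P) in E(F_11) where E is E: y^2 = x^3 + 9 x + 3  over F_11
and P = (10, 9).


Compute successive multiples of P until we hit O:
  1P = (10, 9)
  2P = (0, 5)
  3P = (6, 8)
  4P = (4, 9)
  5P = (8, 2)
  6P = (8, 9)
  7P = (4, 2)
  8P = (6, 3)
  ... (continuing to 11P)
  11P = O

ord(P) = 11


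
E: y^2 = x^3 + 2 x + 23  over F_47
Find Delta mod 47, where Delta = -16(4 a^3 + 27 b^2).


4 a^3 + 27 b^2 = 4*2^3 + 27*23^2 = 32 + 14283 = 14315
Delta = -16 * (14315) = -229040
Delta mod 47 = 38

Delta = 38 (mod 47)


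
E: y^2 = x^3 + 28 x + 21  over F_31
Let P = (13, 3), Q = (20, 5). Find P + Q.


P != Q, so use the chord formula.
s = (y2 - y1) / (x2 - x1) = (2) / (7) mod 31 = 18
x3 = s^2 - x1 - x2 mod 31 = 18^2 - 13 - 20 = 12
y3 = s (x1 - x3) - y1 mod 31 = 18 * (13 - 12) - 3 = 15

P + Q = (12, 15)


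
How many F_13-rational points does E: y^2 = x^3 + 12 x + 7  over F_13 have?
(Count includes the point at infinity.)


For each x in F_13, count y with y^2 = x^3 + 12 x + 7 mod 13:
  x = 2: RHS = 0, y in [0]  -> 1 point(s)
  x = 5: RHS = 10, y in [6, 7]  -> 2 point(s)
  x = 6: RHS = 9, y in [3, 10]  -> 2 point(s)
  x = 8: RHS = 4, y in [2, 11]  -> 2 point(s)
  x = 9: RHS = 12, y in [5, 8]  -> 2 point(s)
  x = 10: RHS = 9, y in [3, 10]  -> 2 point(s)
  x = 11: RHS = 1, y in [1, 12]  -> 2 point(s)
Affine points: 13. Add the point at infinity: total = 14.

#E(F_13) = 14


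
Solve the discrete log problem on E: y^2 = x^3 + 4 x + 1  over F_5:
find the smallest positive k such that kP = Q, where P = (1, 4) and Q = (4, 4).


Enumerate multiples of P until we hit Q = (4, 4):
  1P = (1, 4)
  2P = (4, 4)
Match found at i = 2.

k = 2


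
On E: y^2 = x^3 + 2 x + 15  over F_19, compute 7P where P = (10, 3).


k = 7 = 111_2 (binary, LSB first: 111)
Double-and-add from P = (10, 3):
  bit 0 = 1: acc = O + (10, 3) = (10, 3)
  bit 1 = 1: acc = (10, 3) + (16, 18) = (4, 12)
  bit 2 = 1: acc = (4, 12) + (12, 0) = (10, 16)

7P = (10, 16)


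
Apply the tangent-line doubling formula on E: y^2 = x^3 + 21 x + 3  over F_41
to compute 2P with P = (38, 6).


Doubling: s = (3 x1^2 + a) / (2 y1)
s = (3*38^2 + 21) / (2*6) mod 41 = 4
x3 = s^2 - 2 x1 mod 41 = 4^2 - 2*38 = 22
y3 = s (x1 - x3) - y1 mod 41 = 4 * (38 - 22) - 6 = 17

2P = (22, 17)


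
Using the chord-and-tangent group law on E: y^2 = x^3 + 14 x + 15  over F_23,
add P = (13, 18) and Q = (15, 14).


P != Q, so use the chord formula.
s = (y2 - y1) / (x2 - x1) = (19) / (2) mod 23 = 21
x3 = s^2 - x1 - x2 mod 23 = 21^2 - 13 - 15 = 22
y3 = s (x1 - x3) - y1 mod 23 = 21 * (13 - 22) - 18 = 0

P + Q = (22, 0)


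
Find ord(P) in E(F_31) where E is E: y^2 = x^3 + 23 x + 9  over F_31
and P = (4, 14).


Compute successive multiples of P until we hit O:
  1P = (4, 14)
  2P = (1, 8)
  3P = (30, 27)
  4P = (5, 1)
  5P = (5, 30)
  6P = (30, 4)
  7P = (1, 23)
  8P = (4, 17)
  ... (continuing to 9P)
  9P = O

ord(P) = 9


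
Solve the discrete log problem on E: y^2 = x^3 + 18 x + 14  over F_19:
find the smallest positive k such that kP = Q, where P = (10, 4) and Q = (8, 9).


Enumerate multiples of P until we hit Q = (8, 9):
  1P = (10, 4)
  2P = (8, 9)
Match found at i = 2.

k = 2


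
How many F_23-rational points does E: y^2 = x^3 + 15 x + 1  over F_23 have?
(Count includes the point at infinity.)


For each x in F_23, count y with y^2 = x^3 + 15 x + 1 mod 23:
  x = 0: RHS = 1, y in [1, 22]  -> 2 point(s)
  x = 2: RHS = 16, y in [4, 19]  -> 2 point(s)
  x = 3: RHS = 4, y in [2, 21]  -> 2 point(s)
  x = 6: RHS = 8, y in [10, 13]  -> 2 point(s)
  x = 7: RHS = 12, y in [9, 14]  -> 2 point(s)
  x = 8: RHS = 12, y in [9, 14]  -> 2 point(s)
  x = 10: RHS = 1, y in [1, 22]  -> 2 point(s)
  x = 11: RHS = 2, y in [5, 18]  -> 2 point(s)
  x = 12: RHS = 0, y in [0]  -> 1 point(s)
  x = 13: RHS = 1, y in [1, 22]  -> 2 point(s)
  x = 15: RHS = 13, y in [6, 17]  -> 2 point(s)
  x = 16: RHS = 13, y in [6, 17]  -> 2 point(s)
  x = 18: RHS = 8, y in [10, 13]  -> 2 point(s)
  x = 21: RHS = 9, y in [3, 20]  -> 2 point(s)
  x = 22: RHS = 8, y in [10, 13]  -> 2 point(s)
Affine points: 29. Add the point at infinity: total = 30.

#E(F_23) = 30


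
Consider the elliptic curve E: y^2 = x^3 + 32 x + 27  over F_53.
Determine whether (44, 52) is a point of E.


Check whether y^2 = x^3 + 32 x + 27 (mod 53) for (x, y) = (44, 52).
LHS: y^2 = 52^2 mod 53 = 1
RHS: x^3 + 32 x + 27 = 44^3 + 32*44 + 27 mod 53 = 17
LHS != RHS

No, not on the curve


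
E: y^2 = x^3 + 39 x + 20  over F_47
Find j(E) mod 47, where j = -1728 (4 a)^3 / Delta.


Delta = -16(4 a^3 + 27 b^2) mod 47 = 28
-1728 * (4 a)^3 = -1728 * (4*39)^3 mod 47 = 42
j = 42 * 28^(-1) mod 47 = 25

j = 25 (mod 47)


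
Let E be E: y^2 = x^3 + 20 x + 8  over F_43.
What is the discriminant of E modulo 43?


4 a^3 + 27 b^2 = 4*20^3 + 27*8^2 = 32000 + 1728 = 33728
Delta = -16 * (33728) = -539648
Delta mod 43 = 2

Delta = 2 (mod 43)


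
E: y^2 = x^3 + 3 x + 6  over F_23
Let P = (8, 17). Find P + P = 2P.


Doubling: s = (3 x1^2 + a) / (2 y1)
s = (3*8^2 + 3) / (2*17) mod 23 = 1
x3 = s^2 - 2 x1 mod 23 = 1^2 - 2*8 = 8
y3 = s (x1 - x3) - y1 mod 23 = 1 * (8 - 8) - 17 = 6

2P = (8, 6)


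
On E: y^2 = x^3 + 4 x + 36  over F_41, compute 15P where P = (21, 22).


k = 15 = 1111_2 (binary, LSB first: 1111)
Double-and-add from P = (21, 22):
  bit 0 = 1: acc = O + (21, 22) = (21, 22)
  bit 1 = 1: acc = (21, 22) + (24, 4) = (32, 3)
  bit 2 = 1: acc = (32, 3) + (33, 36) = (40, 20)
  bit 3 = 1: acc = (40, 20) + (0, 6) = (33, 5)

15P = (33, 5)


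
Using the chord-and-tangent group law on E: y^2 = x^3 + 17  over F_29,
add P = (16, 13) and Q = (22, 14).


P != Q, so use the chord formula.
s = (y2 - y1) / (x2 - x1) = (1) / (6) mod 29 = 5
x3 = s^2 - x1 - x2 mod 29 = 5^2 - 16 - 22 = 16
y3 = s (x1 - x3) - y1 mod 29 = 5 * (16 - 16) - 13 = 16

P + Q = (16, 16)


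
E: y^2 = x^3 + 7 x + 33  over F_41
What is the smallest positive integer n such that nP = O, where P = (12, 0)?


Compute successive multiples of P until we hit O:
  1P = (12, 0)
  2P = O

ord(P) = 2


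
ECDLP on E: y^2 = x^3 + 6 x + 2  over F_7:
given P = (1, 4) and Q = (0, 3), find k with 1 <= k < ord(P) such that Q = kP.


Enumerate multiples of P until we hit Q = (0, 3):
  1P = (1, 4)
  2P = (2, 1)
  3P = (6, 4)
  4P = (0, 3)
Match found at i = 4.

k = 4


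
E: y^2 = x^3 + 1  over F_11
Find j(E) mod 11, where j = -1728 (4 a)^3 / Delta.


Delta = -16(4 a^3 + 27 b^2) mod 11 = 8
-1728 * (4 a)^3 = -1728 * (4*0)^3 mod 11 = 0
j = 0 * 8^(-1) mod 11 = 0

j = 0 (mod 11)


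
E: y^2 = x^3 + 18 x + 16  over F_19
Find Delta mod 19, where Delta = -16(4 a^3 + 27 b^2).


4 a^3 + 27 b^2 = 4*18^3 + 27*16^2 = 23328 + 6912 = 30240
Delta = -16 * (30240) = -483840
Delta mod 19 = 14

Delta = 14 (mod 19)


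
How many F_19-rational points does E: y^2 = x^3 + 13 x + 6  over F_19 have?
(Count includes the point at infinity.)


For each x in F_19, count y with y^2 = x^3 + 13 x + 6 mod 19:
  x = 0: RHS = 6, y in [5, 14]  -> 2 point(s)
  x = 1: RHS = 1, y in [1, 18]  -> 2 point(s)
  x = 5: RHS = 6, y in [5, 14]  -> 2 point(s)
  x = 9: RHS = 16, y in [4, 15]  -> 2 point(s)
  x = 11: RHS = 17, y in [6, 13]  -> 2 point(s)
  x = 12: RHS = 9, y in [3, 16]  -> 2 point(s)
  x = 13: RHS = 16, y in [4, 15]  -> 2 point(s)
  x = 14: RHS = 6, y in [5, 14]  -> 2 point(s)
  x = 15: RHS = 4, y in [2, 17]  -> 2 point(s)
  x = 16: RHS = 16, y in [4, 15]  -> 2 point(s)
  x = 18: RHS = 11, y in [7, 12]  -> 2 point(s)
Affine points: 22. Add the point at infinity: total = 23.

#E(F_19) = 23


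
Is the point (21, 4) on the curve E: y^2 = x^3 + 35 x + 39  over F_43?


Check whether y^2 = x^3 + 35 x + 39 (mod 43) for (x, y) = (21, 4).
LHS: y^2 = 4^2 mod 43 = 16
RHS: x^3 + 35 x + 39 = 21^3 + 35*21 + 39 mod 43 = 16
LHS = RHS

Yes, on the curve


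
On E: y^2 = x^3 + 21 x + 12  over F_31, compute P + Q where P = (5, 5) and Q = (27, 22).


P != Q, so use the chord formula.
s = (y2 - y1) / (x2 - x1) = (17) / (22) mod 31 = 5
x3 = s^2 - x1 - x2 mod 31 = 5^2 - 5 - 27 = 24
y3 = s (x1 - x3) - y1 mod 31 = 5 * (5 - 24) - 5 = 24

P + Q = (24, 24)


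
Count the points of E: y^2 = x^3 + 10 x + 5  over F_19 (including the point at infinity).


For each x in F_19, count y with y^2 = x^3 + 10 x + 5 mod 19:
  x = 0: RHS = 5, y in [9, 10]  -> 2 point(s)
  x = 1: RHS = 16, y in [4, 15]  -> 2 point(s)
  x = 3: RHS = 5, y in [9, 10]  -> 2 point(s)
  x = 5: RHS = 9, y in [3, 16]  -> 2 point(s)
  x = 7: RHS = 0, y in [0]  -> 1 point(s)
  x = 9: RHS = 7, y in [8, 11]  -> 2 point(s)
  x = 14: RHS = 1, y in [1, 18]  -> 2 point(s)
  x = 16: RHS = 5, y in [9, 10]  -> 2 point(s)
Affine points: 15. Add the point at infinity: total = 16.

#E(F_19) = 16


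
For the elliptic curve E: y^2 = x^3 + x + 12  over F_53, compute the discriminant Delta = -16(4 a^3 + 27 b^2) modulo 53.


4 a^3 + 27 b^2 = 4*1^3 + 27*12^2 = 4 + 3888 = 3892
Delta = -16 * (3892) = -62272
Delta mod 53 = 3

Delta = 3 (mod 53)


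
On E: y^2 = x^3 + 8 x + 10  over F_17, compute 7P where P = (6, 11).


k = 7 = 111_2 (binary, LSB first: 111)
Double-and-add from P = (6, 11):
  bit 0 = 1: acc = O + (6, 11) = (6, 11)
  bit 1 = 1: acc = (6, 11) + (4, 15) = (11, 16)
  bit 2 = 1: acc = (11, 16) + (1, 11) = (1, 6)

7P = (1, 6)


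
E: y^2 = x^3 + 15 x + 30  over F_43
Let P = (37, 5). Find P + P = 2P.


Doubling: s = (3 x1^2 + a) / (2 y1)
s = (3*37^2 + 15) / (2*5) mod 43 = 8
x3 = s^2 - 2 x1 mod 43 = 8^2 - 2*37 = 33
y3 = s (x1 - x3) - y1 mod 43 = 8 * (37 - 33) - 5 = 27

2P = (33, 27)


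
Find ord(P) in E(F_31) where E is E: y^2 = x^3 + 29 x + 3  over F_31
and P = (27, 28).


Compute successive multiples of P until we hit O:
  1P = (27, 28)
  2P = (22, 6)
  3P = (15, 0)
  4P = (22, 25)
  5P = (27, 3)
  6P = O

ord(P) = 6


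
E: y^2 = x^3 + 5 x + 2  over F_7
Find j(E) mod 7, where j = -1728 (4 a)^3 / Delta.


Delta = -16(4 a^3 + 27 b^2) mod 7 = 2
-1728 * (4 a)^3 = -1728 * (4*5)^3 mod 7 = 6
j = 6 * 2^(-1) mod 7 = 3

j = 3 (mod 7)


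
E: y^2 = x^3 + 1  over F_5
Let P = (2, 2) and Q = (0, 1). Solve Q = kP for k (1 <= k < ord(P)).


Enumerate multiples of P until we hit Q = (0, 1):
  1P = (2, 2)
  2P = (0, 4)
  3P = (4, 0)
  4P = (0, 1)
Match found at i = 4.

k = 4


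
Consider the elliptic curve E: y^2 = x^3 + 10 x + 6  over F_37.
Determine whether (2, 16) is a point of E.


Check whether y^2 = x^3 + 10 x + 6 (mod 37) for (x, y) = (2, 16).
LHS: y^2 = 16^2 mod 37 = 34
RHS: x^3 + 10 x + 6 = 2^3 + 10*2 + 6 mod 37 = 34
LHS = RHS

Yes, on the curve


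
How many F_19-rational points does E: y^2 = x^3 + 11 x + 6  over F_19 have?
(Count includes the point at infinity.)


For each x in F_19, count y with y^2 = x^3 + 11 x + 6 mod 19:
  x = 0: RHS = 6, y in [5, 14]  -> 2 point(s)
  x = 2: RHS = 17, y in [6, 13]  -> 2 point(s)
  x = 3: RHS = 9, y in [3, 16]  -> 2 point(s)
  x = 4: RHS = 0, y in [0]  -> 1 point(s)
  x = 8: RHS = 17, y in [6, 13]  -> 2 point(s)
  x = 9: RHS = 17, y in [6, 13]  -> 2 point(s)
  x = 12: RHS = 4, y in [2, 17]  -> 2 point(s)
  x = 13: RHS = 9, y in [3, 16]  -> 2 point(s)
  x = 14: RHS = 16, y in [4, 15]  -> 2 point(s)
Affine points: 17. Add the point at infinity: total = 18.

#E(F_19) = 18


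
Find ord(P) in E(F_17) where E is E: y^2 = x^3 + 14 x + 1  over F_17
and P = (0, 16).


Compute successive multiples of P until we hit O:
  1P = (0, 16)
  2P = (15, 4)
  3P = (4, 11)
  4P = (5, 3)
  5P = (14, 0)
  6P = (5, 14)
  7P = (4, 6)
  8P = (15, 13)
  ... (continuing to 10P)
  10P = O

ord(P) = 10


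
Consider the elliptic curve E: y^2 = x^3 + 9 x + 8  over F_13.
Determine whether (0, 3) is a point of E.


Check whether y^2 = x^3 + 9 x + 8 (mod 13) for (x, y) = (0, 3).
LHS: y^2 = 3^2 mod 13 = 9
RHS: x^3 + 9 x + 8 = 0^3 + 9*0 + 8 mod 13 = 8
LHS != RHS

No, not on the curve


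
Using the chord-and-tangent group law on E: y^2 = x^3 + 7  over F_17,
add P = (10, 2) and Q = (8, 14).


P != Q, so use the chord formula.
s = (y2 - y1) / (x2 - x1) = (12) / (15) mod 17 = 11
x3 = s^2 - x1 - x2 mod 17 = 11^2 - 10 - 8 = 1
y3 = s (x1 - x3) - y1 mod 17 = 11 * (10 - 1) - 2 = 12

P + Q = (1, 12)


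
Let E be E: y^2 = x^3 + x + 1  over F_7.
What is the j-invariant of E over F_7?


Delta = -16(4 a^3 + 27 b^2) mod 7 = 1
-1728 * (4 a)^3 = -1728 * (4*1)^3 mod 7 = 1
j = 1 * 1^(-1) mod 7 = 1

j = 1 (mod 7)


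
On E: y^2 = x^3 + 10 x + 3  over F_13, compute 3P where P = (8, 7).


k = 3 = 11_2 (binary, LSB first: 11)
Double-and-add from P = (8, 7):
  bit 0 = 1: acc = O + (8, 7) = (8, 7)
  bit 1 = 1: acc = (8, 7) + (7, 0) = (8, 6)

3P = (8, 6)


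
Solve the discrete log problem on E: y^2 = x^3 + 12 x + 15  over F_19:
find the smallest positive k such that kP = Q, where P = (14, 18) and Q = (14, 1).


Enumerate multiples of P until we hit Q = (14, 1):
  1P = (14, 18)
  2P = (7, 10)
  3P = (9, 4)
  4P = (16, 3)
  5P = (12, 5)
  6P = (2, 3)
  7P = (1, 3)
  8P = (15, 13)
  9P = (15, 6)
  10P = (1, 16)
  11P = (2, 16)
  12P = (12, 14)
  13P = (16, 16)
  14P = (9, 15)
  15P = (7, 9)
  16P = (14, 1)
Match found at i = 16.

k = 16


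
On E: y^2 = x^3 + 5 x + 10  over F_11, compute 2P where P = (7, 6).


Doubling: s = (3 x1^2 + a) / (2 y1)
s = (3*7^2 + 5) / (2*6) mod 11 = 9
x3 = s^2 - 2 x1 mod 11 = 9^2 - 2*7 = 1
y3 = s (x1 - x3) - y1 mod 11 = 9 * (7 - 1) - 6 = 4

2P = (1, 4)


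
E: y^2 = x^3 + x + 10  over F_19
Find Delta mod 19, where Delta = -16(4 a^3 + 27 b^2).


4 a^3 + 27 b^2 = 4*1^3 + 27*10^2 = 4 + 2700 = 2704
Delta = -16 * (2704) = -43264
Delta mod 19 = 18

Delta = 18 (mod 19)


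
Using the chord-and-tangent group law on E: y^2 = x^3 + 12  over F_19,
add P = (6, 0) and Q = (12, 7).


P != Q, so use the chord formula.
s = (y2 - y1) / (x2 - x1) = (7) / (6) mod 19 = 17
x3 = s^2 - x1 - x2 mod 19 = 17^2 - 6 - 12 = 5
y3 = s (x1 - x3) - y1 mod 19 = 17 * (6 - 5) - 0 = 17

P + Q = (5, 17)


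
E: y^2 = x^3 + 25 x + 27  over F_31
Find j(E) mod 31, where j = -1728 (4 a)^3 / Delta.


Delta = -16(4 a^3 + 27 b^2) mod 31 = 30
-1728 * (4 a)^3 = -1728 * (4*25)^3 mod 31 = 16
j = 16 * 30^(-1) mod 31 = 15

j = 15 (mod 31)


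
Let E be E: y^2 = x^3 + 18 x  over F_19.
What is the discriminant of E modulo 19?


4 a^3 + 27 b^2 = 4*18^3 + 27*0^2 = 23328 + 0 = 23328
Delta = -16 * (23328) = -373248
Delta mod 19 = 7

Delta = 7 (mod 19)


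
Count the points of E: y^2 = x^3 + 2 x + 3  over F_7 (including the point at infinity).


For each x in F_7, count y with y^2 = x^3 + 2 x + 3 mod 7:
  x = 2: RHS = 1, y in [1, 6]  -> 2 point(s)
  x = 3: RHS = 1, y in [1, 6]  -> 2 point(s)
  x = 6: RHS = 0, y in [0]  -> 1 point(s)
Affine points: 5. Add the point at infinity: total = 6.

#E(F_7) = 6


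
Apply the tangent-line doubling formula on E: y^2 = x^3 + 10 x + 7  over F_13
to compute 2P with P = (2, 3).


Doubling: s = (3 x1^2 + a) / (2 y1)
s = (3*2^2 + 10) / (2*3) mod 13 = 8
x3 = s^2 - 2 x1 mod 13 = 8^2 - 2*2 = 8
y3 = s (x1 - x3) - y1 mod 13 = 8 * (2 - 8) - 3 = 1

2P = (8, 1)


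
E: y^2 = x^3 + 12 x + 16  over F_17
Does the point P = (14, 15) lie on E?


Check whether y^2 = x^3 + 12 x + 16 (mod 17) for (x, y) = (14, 15).
LHS: y^2 = 15^2 mod 17 = 4
RHS: x^3 + 12 x + 16 = 14^3 + 12*14 + 16 mod 17 = 4
LHS = RHS

Yes, on the curve


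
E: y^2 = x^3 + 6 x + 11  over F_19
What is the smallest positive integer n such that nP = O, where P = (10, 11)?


Compute successive multiples of P until we hit O:
  1P = (10, 11)
  2P = (10, 8)
  3P = O

ord(P) = 3


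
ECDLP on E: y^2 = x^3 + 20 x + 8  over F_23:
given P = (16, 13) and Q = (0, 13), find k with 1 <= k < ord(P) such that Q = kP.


Enumerate multiples of P until we hit Q = (0, 13):
  1P = (16, 13)
  2P = (18, 6)
  3P = (7, 13)
  4P = (0, 10)
  5P = (10, 14)
  6P = (13, 21)
  7P = (19, 18)
  8P = (1, 12)
  9P = (15, 7)
  10P = (5, 7)
  11P = (8, 6)
  12P = (3, 7)
  13P = (20, 17)
  14P = (11, 15)
  15P = (21, 12)
  16P = (21, 11)
  17P = (11, 8)
  18P = (20, 6)
  19P = (3, 16)
  20P = (8, 17)
  21P = (5, 16)
  22P = (15, 16)
  23P = (1, 11)
  24P = (19, 5)
  25P = (13, 2)
  26P = (10, 9)
  27P = (0, 13)
Match found at i = 27.

k = 27
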